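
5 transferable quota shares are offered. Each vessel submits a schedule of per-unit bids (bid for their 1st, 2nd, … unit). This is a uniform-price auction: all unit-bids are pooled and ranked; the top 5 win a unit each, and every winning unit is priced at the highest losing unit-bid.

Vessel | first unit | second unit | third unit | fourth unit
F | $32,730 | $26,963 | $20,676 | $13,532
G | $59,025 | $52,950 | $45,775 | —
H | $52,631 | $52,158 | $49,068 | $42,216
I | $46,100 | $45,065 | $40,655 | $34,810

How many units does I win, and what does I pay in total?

I: 0 units, pays $0

Merging the schedules and taking the best 5: 59,025 (G-1), 52,950 (G-2), 52,631 (H-1), 52,158 (H-2), 49,068 (H-3)
First bid not allocated: $46,100.
I wins 0 unit(s) at $46,100 each.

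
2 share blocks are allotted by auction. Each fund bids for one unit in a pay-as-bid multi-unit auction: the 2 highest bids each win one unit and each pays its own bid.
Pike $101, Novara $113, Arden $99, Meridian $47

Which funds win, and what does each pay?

Novara $113, Pike $101

Sorting: 113 (Novara), 101 (Pike), 99 (Arden), 47 (Meridian)
Top 2: Novara, Pike.
Each winner pays its own bid: Novara $113, Pike $101.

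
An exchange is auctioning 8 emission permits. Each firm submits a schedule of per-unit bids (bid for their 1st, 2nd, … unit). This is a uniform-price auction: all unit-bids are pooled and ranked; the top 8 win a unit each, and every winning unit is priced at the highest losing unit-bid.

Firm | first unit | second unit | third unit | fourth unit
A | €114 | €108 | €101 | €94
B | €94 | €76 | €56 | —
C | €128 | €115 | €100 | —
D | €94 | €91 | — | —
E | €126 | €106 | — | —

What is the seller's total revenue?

Pooled unit-bids ranked (top 8): 128 (C-1), 126 (E-1), 115 (C-2), 114 (A-1), 108 (A-2), 106 (E-2), 101 (A-3), 100 (C-3)
First bid not allocated: €94.
Allocation: A 3, C 3, E 2. Every unit priced at €94.
Revenue = 8 × 94 = €752.

Total revenue: €752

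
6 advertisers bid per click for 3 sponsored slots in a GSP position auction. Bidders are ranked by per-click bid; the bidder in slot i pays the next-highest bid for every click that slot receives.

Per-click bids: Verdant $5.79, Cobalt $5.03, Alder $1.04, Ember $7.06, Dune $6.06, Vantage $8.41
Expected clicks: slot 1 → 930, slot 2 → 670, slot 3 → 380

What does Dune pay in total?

Dune pays $2200.20

Ranked by bid: $8.41 (Vantage) > $7.06 (Ember) > $6.06 (Dune) > $5.79 (Verdant) > …
Dune holds slot 3 → pays next bid $5.79 × 380 clicks = $2200.20.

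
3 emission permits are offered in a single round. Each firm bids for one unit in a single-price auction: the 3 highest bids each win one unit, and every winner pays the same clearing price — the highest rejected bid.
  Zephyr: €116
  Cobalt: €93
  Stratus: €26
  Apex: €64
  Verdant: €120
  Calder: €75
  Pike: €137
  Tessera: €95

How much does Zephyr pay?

Zephyr pays €95

Sorting: 137 (Pike), 120 (Verdant), 116 (Zephyr), 95 (Tessera), 93 (Cobalt), …
Winners (3 units): Pike, Verdant, Zephyr.
Highest unsuccessful bid: €95 → clearing price.
Zephyr wins → pays €95.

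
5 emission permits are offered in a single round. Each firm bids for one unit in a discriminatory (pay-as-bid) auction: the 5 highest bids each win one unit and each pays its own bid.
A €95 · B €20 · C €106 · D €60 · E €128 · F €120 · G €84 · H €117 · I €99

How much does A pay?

A pays €0

Bids ranked high→low: 128 (E), 120 (F), 117 (H), 106 (C), 99 (I), 95 (A), 84 (G), …
Winners (5 units): E, F, H, C, I.
A does not win → €0.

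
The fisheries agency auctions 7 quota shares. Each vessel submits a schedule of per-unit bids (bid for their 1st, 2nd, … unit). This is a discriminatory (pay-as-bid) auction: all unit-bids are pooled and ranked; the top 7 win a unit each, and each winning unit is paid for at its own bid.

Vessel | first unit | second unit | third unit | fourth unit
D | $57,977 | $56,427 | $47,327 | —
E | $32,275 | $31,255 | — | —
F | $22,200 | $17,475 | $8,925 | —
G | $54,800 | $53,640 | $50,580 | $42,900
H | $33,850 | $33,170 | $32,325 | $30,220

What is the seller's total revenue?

All unit-bids, highest first — top 7: 57,977 (D-1), 56,427 (D-2), 54,800 (G-1), 53,640 (G-2), 50,580 (G-3), 47,327 (D-3), 42,900 (G-4)
Next rejected bid: $33,850 (not a price — pay-as-bid).
Each winning unit pays its own bid.
Revenue = 57,977 + 56,427 + 54,800 + 53,640 + 50,580 + 47,327 + 42,900 = $363,651.

Total revenue: $363,651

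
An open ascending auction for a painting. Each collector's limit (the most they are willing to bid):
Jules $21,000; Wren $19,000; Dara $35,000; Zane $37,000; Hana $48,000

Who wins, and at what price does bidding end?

Hana wins at $37,000

Rule: the price rises until one bidder remains; the winner pays the price at which the last rival dropped out.
Limits ranked: 48,000 (Hana) > 37,000 (Zane) > 35,000 (Dara) > 21,000 (Jules) > 19,000 (Wren)
Bidding ends when Zane exits at $37,000; Hana takes it.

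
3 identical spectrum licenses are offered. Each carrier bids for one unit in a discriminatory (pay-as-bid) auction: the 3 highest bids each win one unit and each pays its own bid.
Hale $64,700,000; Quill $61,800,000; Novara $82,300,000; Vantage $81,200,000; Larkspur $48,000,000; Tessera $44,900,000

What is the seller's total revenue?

Total revenue: $228,200,000

Ordering the bids: 82,300,000 (Novara), 81,200,000 (Vantage), 64,700,000 (Hale), 61,800,000 (Quill), 48,000,000 (Larkspur), …
Top 3: Novara, Vantage, Hale.
Total revenue = 82,300,000 + 81,200,000 + 64,700,000 = $228,200,000.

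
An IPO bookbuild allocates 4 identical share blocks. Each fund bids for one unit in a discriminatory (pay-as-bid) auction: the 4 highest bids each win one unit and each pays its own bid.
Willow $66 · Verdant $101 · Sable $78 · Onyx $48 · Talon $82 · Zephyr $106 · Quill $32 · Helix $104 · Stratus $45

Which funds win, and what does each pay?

Zephyr $106, Helix $104, Verdant $101, Talon $82

Ordering the bids: 106 (Zephyr), 104 (Helix), 101 (Verdant), 82 (Talon), 78 (Sable), 66 (Willow), …
Top 4: Zephyr, Helix, Verdant, Talon.
Each winner pays its own bid: Zephyr $106, Helix $104, Verdant $101, Talon $82.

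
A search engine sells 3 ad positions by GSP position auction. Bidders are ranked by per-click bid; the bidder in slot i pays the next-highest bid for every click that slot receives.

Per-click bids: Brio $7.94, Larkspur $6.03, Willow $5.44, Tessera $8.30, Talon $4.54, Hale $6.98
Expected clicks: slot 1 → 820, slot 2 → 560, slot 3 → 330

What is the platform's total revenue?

Ranked by bid: $8.30 (Tessera) > $7.94 (Brio) > $6.98 (Hale) > $6.03 (Larkspur) > …
Slot 1: Tessera pays $7.94 × 820 = $6510.80
Slot 2: Brio pays $6.98 × 560 = $3908.80
Slot 3: Hale pays $6.03 × 330 = $1989.90
Total = $12409.50

Total revenue: $12409.50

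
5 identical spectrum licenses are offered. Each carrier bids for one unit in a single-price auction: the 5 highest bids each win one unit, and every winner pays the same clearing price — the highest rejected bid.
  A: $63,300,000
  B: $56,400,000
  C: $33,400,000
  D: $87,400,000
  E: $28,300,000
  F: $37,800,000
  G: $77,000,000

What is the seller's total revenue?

Total revenue: $167,000,000

Bids ranked high→low: 87,400,000 (D), 77,000,000 (G), 63,300,000 (A), 56,400,000 (B), 37,800,000 (F), 33,400,000 (C), 28,300,000 (E)
The 5 highest are D, G, A, B, F.
First losing bid is C's $33,400,000, which sets the uniform price.
Total revenue = 5 × $33,400,000 = $167,000,000.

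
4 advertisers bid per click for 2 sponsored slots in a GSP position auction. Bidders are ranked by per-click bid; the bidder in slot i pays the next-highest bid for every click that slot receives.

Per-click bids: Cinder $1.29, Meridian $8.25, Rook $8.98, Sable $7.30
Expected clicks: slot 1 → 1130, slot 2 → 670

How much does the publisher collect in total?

Sorting advertisers: $8.98 (Rook) > $8.25 (Meridian) > $7.30 (Sable) > …
Slot 1: Rook pays $8.25 × 1130 = $9322.50
Slot 2: Meridian pays $7.30 × 670 = $4891.00
Total = $14213.50

Total revenue: $14213.50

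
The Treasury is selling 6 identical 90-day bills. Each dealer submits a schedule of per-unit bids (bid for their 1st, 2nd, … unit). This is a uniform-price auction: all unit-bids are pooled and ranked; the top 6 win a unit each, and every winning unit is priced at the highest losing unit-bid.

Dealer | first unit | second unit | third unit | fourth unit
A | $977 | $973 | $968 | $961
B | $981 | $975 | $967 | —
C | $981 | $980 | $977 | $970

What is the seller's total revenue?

Total revenue: $5,838

All unit-bids, highest first — top 6: 981 (B-1), 981 (C-1), 980 (C-2), 977 (A-1), 977 (C-3), 975 (B-2)
Highest rejected unit-bid = $973.
Allocation: A 1, B 2, C 3. Every unit priced at $973.
Revenue = 6 × 973 = $5,838.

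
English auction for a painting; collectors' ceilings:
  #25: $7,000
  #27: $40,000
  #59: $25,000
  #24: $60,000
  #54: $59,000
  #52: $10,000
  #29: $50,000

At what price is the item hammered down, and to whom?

Sorting limits: 60,000 (#24) > 59,000 (#54) > 50,000 (#29) > 40,000 (#27) > 25,000 (#59) > 10,000 (#52) > …
#54 is the last rival to drop out, at $59,000; #24 remains and wins at that price.

#24 wins at $59,000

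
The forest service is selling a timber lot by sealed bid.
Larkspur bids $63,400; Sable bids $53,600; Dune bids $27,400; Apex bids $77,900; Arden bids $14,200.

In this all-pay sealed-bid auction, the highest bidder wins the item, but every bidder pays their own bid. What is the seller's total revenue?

Total revenue: $236,500

Bids in order: 77,900 (Apex) > 63,400 (Larkspur) > 53,600 (Sable) > 27,400 (Dune) > 14,200 (Arden)
Apex wins with the top bid; all bids are sunk regardless.
Every bidder forfeits their bid regardless of winning.
Revenue = 63,400 + 53,600 + 27,400 + 77,900 + 14,200 = $236,500.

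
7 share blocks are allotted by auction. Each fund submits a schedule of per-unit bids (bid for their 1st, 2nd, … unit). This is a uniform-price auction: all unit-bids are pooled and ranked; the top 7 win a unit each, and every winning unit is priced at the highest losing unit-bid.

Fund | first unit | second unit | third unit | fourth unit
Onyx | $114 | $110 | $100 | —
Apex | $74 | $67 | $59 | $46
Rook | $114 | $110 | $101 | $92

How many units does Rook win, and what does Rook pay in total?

Rook: 4 units, pays $296

All unit-bids, highest first — top 7: 114 (Onyx-1), 114 (Rook-1), 110 (Onyx-2), 110 (Rook-2), 101 (Rook-3), 100 (Onyx-3), 92 (Rook-4)
The (k+1)-th unit-bid is $74.
Rook wins 4 unit(s) at $74 each.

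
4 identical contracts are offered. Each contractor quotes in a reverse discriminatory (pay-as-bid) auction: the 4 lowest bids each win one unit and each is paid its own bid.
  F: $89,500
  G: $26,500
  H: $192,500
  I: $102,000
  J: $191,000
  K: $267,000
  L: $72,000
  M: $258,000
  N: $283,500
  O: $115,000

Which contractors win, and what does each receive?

Sorting: 26,500 (G), 72,000 (L), 89,500 (F), 102,000 (I), 115,000 (O), 191,000 (J), …
Lowest 4: G, L, F, I.
Each winner is paid its own bid: G $26,500, L $72,000, F $89,500, I $102,000.

G $26,500, L $72,000, F $89,500, I $102,000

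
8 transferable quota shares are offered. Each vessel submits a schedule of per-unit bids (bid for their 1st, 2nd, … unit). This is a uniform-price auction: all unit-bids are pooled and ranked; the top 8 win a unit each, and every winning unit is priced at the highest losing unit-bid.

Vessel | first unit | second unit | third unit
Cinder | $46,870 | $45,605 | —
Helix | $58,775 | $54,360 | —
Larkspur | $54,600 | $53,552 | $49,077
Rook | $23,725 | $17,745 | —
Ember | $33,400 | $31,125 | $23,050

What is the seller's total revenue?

Total revenue: $249,000

All unit-bids, highest first — top 8: 58,775 (Helix-1), 54,600 (Larkspur-1), 54,360 (Helix-2), 53,552 (Larkspur-2), 49,077 (Larkspur-3), 46,870 (Cinder-1), 45,605 (Cinder-2), 33,400 (Ember-1)
Highest rejected unit-bid = $31,125.
Allocation: Cinder 2, Ember 1, Helix 2, Larkspur 3. Every unit priced at $31,125.
Revenue = 8 × 31,125 = $249,000.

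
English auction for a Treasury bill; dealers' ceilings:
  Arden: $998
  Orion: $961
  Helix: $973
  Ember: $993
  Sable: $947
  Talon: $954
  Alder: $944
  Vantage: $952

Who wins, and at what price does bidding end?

Arden wins at $993

Limits ranked: 998 (Arden) > 993 (Ember) > 973 (Helix) > 961 (Orion) > 954 (Talon) > 952 (Vantage) > …
Once the price passes $993, only Arden is left; the hammer falls at Ember's limit of $993.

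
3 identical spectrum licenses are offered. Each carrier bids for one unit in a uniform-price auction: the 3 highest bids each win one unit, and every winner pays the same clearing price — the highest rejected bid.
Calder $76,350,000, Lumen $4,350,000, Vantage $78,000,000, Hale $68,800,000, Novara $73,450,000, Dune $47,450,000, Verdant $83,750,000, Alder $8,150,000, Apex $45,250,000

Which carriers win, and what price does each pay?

Bids ranked high→low: 83,750,000 (Verdant), 78,000,000 (Vantage), 76,350,000 (Calder), 73,450,000 (Novara), 68,800,000 (Hale), …
Winners (3 units): Verdant, Vantage, Calder.
First losing bid is Novara's $73,450,000, which sets the uniform price.

Verdant, Vantage, Calder; each pays $73,450,000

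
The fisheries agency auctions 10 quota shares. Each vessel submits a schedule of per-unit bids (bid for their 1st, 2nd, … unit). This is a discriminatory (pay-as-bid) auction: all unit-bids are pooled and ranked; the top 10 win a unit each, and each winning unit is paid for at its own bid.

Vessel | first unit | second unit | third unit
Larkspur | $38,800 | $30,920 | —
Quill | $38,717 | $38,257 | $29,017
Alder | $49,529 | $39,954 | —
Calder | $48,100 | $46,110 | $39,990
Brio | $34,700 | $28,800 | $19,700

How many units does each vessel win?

Alder 2, Brio 1, Calder 3, Larkspur 2, Quill 2

Merging the schedules and taking the best 10: 49,529 (Alder-1), 48,100 (Calder-1), 46,110 (Calder-2), 39,990 (Calder-3), 39,954 (Alder-2), 38,800 (Larkspur-1), 38,717 (Quill-1), 38,257 (Quill-2), 34,700 (Brio-1), 30,920 (Larkspur-2)
Next rejected bid: $29,017 (not a price — pay-as-bid).
Allocation: Alder 2, Brio 1, Calder 3, Larkspur 2, Quill 2.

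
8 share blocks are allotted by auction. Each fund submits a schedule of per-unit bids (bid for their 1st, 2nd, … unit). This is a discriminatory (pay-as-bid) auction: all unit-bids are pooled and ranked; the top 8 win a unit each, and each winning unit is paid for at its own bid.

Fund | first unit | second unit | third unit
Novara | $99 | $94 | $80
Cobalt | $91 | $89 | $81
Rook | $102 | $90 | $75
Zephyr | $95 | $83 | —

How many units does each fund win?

Cobalt 2, Novara 2, Rook 2, Zephyr 2

All unit-bids, highest first — top 8: 102 (Rook-1), 99 (Novara-1), 95 (Zephyr-1), 94 (Novara-2), 91 (Cobalt-1), 90 (Rook-2), 89 (Cobalt-2), 83 (Zephyr-2)
Next rejected bid: $81 (not a price — pay-as-bid).
Allocation: Cobalt 2, Novara 2, Rook 2, Zephyr 2.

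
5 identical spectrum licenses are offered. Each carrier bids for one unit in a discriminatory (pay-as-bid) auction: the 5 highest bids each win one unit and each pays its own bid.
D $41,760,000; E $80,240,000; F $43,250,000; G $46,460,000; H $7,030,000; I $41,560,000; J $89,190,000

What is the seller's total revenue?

Total revenue: $300,900,000

Sorting: 89,190,000 (J), 80,240,000 (E), 46,460,000 (G), 43,250,000 (F), 41,760,000 (D), 41,560,000 (I), 7,030,000 (H)
Top 5: J, E, G, F, D.
Total revenue = 89,190,000 + 80,240,000 + 46,460,000 + 43,250,000 + 41,760,000 = $300,900,000.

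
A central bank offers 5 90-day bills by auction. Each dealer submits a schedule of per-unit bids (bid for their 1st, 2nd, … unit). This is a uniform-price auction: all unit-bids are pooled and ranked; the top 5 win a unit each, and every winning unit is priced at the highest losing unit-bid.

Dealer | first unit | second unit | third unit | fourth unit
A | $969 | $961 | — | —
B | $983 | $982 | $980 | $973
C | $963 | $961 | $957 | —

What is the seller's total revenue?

Total revenue: $4,815

Merging the schedules and taking the best 5: 983 (B-1), 982 (B-2), 980 (B-3), 973 (B-4), 969 (A-1)
Highest rejected unit-bid = $963.
Allocation: A 1, B 4. Every unit priced at $963.
Revenue = 5 × 963 = $4,815.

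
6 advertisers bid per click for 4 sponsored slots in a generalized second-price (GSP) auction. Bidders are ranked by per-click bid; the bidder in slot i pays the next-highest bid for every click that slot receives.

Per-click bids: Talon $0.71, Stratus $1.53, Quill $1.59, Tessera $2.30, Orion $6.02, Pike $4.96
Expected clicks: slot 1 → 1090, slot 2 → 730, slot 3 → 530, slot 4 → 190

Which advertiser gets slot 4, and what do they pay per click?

Ranked by bid: $6.02 (Orion) > $4.96 (Pike) > $2.30 (Tessera) > $1.59 (Quill) > $1.53 (Stratus) > …
Slot 4 goes to the fourth-ranked bidder, Quill, who pays the next bid down: $1.53/click.

Quill; $1.53 per click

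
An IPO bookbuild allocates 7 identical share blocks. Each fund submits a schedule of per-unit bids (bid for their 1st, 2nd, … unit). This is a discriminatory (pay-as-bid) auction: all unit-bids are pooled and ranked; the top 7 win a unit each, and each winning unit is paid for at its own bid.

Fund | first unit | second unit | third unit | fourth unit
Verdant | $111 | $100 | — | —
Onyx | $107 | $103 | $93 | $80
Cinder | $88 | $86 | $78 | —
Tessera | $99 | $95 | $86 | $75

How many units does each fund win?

Onyx 3, Tessera 2, Verdant 2

Merging the schedules and taking the best 7: 111 (Verdant-1), 107 (Onyx-1), 103 (Onyx-2), 100 (Verdant-2), 99 (Tessera-1), 95 (Tessera-2), 93 (Onyx-3)
Next rejected bid: $88 (not a price — pay-as-bid).
Allocation: Onyx 3, Tessera 2, Verdant 2.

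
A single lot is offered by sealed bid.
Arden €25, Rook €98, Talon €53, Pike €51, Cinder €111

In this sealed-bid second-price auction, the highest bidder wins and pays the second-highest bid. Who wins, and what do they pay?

Sorting bids: 111 (Cinder) > 98 (Rook) > 53 (Talon) > 51 (Pike) > 25 (Arden)
Cinder is highest; pays the second-highest bid, €98.

Cinder pays €98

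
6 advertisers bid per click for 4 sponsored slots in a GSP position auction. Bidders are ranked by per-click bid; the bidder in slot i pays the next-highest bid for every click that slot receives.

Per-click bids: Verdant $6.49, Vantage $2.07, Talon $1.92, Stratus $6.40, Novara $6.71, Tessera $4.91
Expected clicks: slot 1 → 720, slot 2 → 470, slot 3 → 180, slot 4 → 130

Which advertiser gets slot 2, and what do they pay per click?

Per-click bids in order: $6.71 (Novara) > $6.49 (Verdant) > $6.40 (Stratus) > $4.91 (Tessera) > $2.07 (Vantage) > …
Slot 2 goes to the second-ranked bidder, Verdant, who pays the next bid down: $6.40/click.

Verdant; $6.40 per click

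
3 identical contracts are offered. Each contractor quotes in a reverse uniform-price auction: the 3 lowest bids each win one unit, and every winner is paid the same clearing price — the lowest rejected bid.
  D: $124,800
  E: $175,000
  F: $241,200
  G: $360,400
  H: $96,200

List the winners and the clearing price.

H, D, E; each is paid $241,200

Bids ranked low→high: 96,200 (H), 124,800 (D), 175,000 (E), 241,200 (F), 360,400 (G)
Lowest 3: H, D, E.
Clearing price = lowest rejected bid = $241,200.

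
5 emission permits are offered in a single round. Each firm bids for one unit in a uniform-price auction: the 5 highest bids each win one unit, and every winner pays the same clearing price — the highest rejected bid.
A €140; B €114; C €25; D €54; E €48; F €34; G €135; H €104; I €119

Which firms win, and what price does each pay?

A, G, I, B, H; each pays €54

Bids ranked high→low: 140 (A), 135 (G), 119 (I), 114 (B), 104 (H), 54 (D), 48 (E), …
Top 5: A, G, I, B, H.
Highest unsuccessful bid: €54 → clearing price.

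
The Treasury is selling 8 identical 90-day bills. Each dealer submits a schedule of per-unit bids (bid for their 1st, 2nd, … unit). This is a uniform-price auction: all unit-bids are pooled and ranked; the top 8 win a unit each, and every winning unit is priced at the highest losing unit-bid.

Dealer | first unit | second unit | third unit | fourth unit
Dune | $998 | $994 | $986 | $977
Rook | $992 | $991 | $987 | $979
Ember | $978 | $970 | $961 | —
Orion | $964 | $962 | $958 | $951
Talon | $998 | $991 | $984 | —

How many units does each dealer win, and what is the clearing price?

Dune 3, Rook 3, Talon 2; clearing price $984

Merging the schedules and taking the best 8: 998 (Dune-1), 998 (Talon-1), 994 (Dune-2), 992 (Rook-1), 991 (Rook-2), 991 (Talon-2), 987 (Rook-3), 986 (Dune-3)
First bid not allocated: $984.
Allocation: Dune 3, Rook 3, Talon 2.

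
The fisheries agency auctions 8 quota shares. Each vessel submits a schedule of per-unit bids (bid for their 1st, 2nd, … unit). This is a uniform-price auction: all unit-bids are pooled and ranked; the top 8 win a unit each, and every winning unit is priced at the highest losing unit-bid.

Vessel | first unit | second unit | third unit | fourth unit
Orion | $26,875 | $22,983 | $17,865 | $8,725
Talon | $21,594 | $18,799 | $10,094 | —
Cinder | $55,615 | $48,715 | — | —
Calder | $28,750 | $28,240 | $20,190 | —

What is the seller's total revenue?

Merging the schedules and taking the best 8: 55,615 (Cinder-1), 48,715 (Cinder-2), 28,750 (Calder-1), 28,240 (Calder-2), 26,875 (Orion-1), 22,983 (Orion-2), 21,594 (Talon-1), 20,190 (Calder-3)
Highest rejected unit-bid = $18,799.
Allocation: Calder 3, Cinder 2, Orion 2, Talon 1. Every unit priced at $18,799.
Revenue = 8 × 18,799 = $150,392.

Total revenue: $150,392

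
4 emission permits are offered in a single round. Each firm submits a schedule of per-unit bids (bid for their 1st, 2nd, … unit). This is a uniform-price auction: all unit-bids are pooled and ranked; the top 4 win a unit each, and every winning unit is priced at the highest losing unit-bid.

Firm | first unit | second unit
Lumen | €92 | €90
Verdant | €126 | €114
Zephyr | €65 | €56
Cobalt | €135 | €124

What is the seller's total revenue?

Pooled unit-bids ranked (top 4): 135 (Cobalt-1), 126 (Verdant-1), 124 (Cobalt-2), 114 (Verdant-2)
Highest rejected unit-bid = €92.
Allocation: Cobalt 2, Verdant 2. Every unit priced at €92.
Revenue = 4 × 92 = €368.

Total revenue: €368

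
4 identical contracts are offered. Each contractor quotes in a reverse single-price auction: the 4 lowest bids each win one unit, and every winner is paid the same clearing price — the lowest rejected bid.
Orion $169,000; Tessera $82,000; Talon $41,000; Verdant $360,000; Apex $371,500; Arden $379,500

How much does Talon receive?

Talon is paid $371,500

Bids ranked low→high: 41,000 (Talon), 82,000 (Tessera), 169,000 (Orion), 360,000 (Verdant), 371,500 (Apex), 379,500 (Arden)
Lowest 4: Talon, Tessera, Orion, Verdant.
First losing bid is Apex's $371,500, which sets the uniform price.
Talon wins → is paid $371,500.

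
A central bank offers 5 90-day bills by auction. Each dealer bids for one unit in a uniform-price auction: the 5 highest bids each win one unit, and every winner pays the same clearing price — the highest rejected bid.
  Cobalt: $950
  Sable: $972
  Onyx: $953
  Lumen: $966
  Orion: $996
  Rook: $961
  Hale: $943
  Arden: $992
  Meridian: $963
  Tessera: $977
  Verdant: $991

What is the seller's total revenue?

Total revenue: $4,830

Sorting: 996 (Orion), 992 (Arden), 991 (Verdant), 977 (Tessera), 972 (Sable), 966 (Lumen), 963 (Meridian), …
The 5 highest are Orion, Arden, Verdant, Tessera, Sable.
Clearing price = highest rejected bid = $966.
Total revenue = 5 × $966 = $4,830.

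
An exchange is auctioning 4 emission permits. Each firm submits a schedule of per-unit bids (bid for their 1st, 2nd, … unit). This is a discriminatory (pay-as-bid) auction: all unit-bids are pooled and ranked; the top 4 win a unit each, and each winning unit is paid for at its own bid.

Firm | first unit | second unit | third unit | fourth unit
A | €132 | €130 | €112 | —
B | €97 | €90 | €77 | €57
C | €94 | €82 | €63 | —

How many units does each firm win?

A 3, B 1

Merging the schedules and taking the best 4: 132 (A-1), 130 (A-2), 112 (A-3), 97 (B-1)
Next rejected bid: €94 (not a price — pay-as-bid).
Allocation: A 3, B 1.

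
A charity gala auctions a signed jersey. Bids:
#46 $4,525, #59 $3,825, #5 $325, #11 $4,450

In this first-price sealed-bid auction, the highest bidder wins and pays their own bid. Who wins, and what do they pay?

Sorting bids: 4,525 (#46) > 4,450 (#11) > 3,825 (#59) > 325 (#5)
#46 is highest → pays own bid, $4,525.

#46 pays $4,525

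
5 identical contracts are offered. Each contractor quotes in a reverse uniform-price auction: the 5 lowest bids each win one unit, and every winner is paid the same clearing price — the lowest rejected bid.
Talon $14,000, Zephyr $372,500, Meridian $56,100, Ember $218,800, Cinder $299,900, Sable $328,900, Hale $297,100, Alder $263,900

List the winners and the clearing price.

Talon, Meridian, Ember, Alder, Hale; each is paid $299,900

Ordering the bids: 14,000 (Talon), 56,100 (Meridian), 218,800 (Ember), 263,900 (Alder), 297,100 (Hale), 299,900 (Cinder), 328,900 (Sable), …
Lowest 5: Talon, Meridian, Ember, Alder, Hale.
Lowest unsuccessful bid: $299,900 → clearing price.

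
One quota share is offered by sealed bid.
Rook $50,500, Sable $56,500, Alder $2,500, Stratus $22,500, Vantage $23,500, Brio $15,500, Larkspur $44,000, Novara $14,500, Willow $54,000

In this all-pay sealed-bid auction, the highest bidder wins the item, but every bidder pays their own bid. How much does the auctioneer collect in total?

Bids ranked: 56,500 (Sable) > 54,000 (Willow) > 50,500 (Rook) > 44,000 (Larkspur) > 23,500 (Vantage) > 22,500 (Stratus) > …
Sable wins with the top bid; all bids are sunk regardless.
Every bidder forfeits their bid regardless of winning.
Revenue = 50,500 + 56,500 + 2,500 + 22,500 + 23,500 + 15,500 + 44,000 + 14,500 + 54,000 = $283,500.

Total revenue: $283,500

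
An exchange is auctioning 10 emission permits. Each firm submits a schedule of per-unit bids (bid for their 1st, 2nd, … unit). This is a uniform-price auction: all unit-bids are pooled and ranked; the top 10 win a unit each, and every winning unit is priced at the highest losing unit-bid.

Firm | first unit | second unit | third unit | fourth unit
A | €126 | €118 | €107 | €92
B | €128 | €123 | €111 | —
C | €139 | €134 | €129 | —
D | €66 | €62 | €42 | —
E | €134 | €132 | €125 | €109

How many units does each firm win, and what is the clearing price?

All unit-bids, highest first — top 10: 139 (C-1), 134 (C-2), 134 (E-1), 132 (E-2), 129 (C-3), 128 (B-1), 126 (A-1), 125 (E-3), 123 (B-2), 118 (A-2)
Highest rejected unit-bid = €111.
Allocation: A 2, B 2, C 3, E 3.

A 2, B 2, C 3, E 3; clearing price €111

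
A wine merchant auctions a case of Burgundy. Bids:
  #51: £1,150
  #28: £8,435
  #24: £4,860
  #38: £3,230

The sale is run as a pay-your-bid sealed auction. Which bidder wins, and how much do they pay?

#28 pays £8,435

Bids ranked: 8,435 (#28) > 4,860 (#24) > 3,230 (#38) > 1,150 (#51)
#28 is highest → pays own bid, £8,435.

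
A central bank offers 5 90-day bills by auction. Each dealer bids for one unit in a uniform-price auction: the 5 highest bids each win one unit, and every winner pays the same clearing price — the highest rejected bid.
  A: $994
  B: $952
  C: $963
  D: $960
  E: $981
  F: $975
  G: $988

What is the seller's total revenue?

Ordering the bids: 994 (A), 988 (G), 981 (E), 975 (F), 963 (C), 960 (D), 952 (B)
Winners (5 units): A, G, E, F, C.
First losing bid is D's $960, which sets the uniform price.
Total revenue = 5 × $960 = $4,800.

Total revenue: $4,800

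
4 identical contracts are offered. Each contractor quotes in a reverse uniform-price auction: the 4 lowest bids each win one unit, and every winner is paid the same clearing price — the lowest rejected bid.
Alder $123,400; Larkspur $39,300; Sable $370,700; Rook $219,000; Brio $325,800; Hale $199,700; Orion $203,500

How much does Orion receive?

Bids ranked low→high: 39,300 (Larkspur), 123,400 (Alder), 199,700 (Hale), 203,500 (Orion), 219,000 (Rook), 325,800 (Brio), …
Winners (4 units): Larkspur, Alder, Hale, Orion.
Lowest unsuccessful bid: $219,000 → clearing price.
Orion wins → is paid $219,000.

Orion is paid $219,000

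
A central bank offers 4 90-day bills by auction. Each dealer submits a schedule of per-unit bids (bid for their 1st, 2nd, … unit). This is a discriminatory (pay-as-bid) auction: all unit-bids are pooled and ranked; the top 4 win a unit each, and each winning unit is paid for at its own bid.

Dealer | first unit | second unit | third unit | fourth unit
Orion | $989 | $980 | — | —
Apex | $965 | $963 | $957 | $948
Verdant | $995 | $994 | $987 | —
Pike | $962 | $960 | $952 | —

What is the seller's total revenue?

Total revenue: $3,965

All unit-bids, highest first — top 4: 995 (Verdant-1), 994 (Verdant-2), 989 (Orion-1), 987 (Verdant-3)
Next rejected bid: $980 (not a price — pay-as-bid).
Each winning unit pays its own bid.
Revenue = 995 + 994 + 989 + 987 = $3,965.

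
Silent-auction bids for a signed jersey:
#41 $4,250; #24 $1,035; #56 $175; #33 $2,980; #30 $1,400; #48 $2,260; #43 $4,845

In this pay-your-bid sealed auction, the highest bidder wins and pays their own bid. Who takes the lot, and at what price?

#43 pays $4,845

Sorting bids: 4,845 (#43) > 4,250 (#41) > 2,980 (#33) > 2,260 (#48) > 1,400 (#30) > 1,035 (#24) > …
First-price: #43 pays what they bid, $4,845.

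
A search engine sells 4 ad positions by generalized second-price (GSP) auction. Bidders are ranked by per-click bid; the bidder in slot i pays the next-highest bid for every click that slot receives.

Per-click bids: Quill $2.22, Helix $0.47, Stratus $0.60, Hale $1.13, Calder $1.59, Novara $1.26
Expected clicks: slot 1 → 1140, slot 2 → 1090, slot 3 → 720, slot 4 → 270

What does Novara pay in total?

Ranked by bid: $2.22 (Quill) > $1.59 (Calder) > $1.26 (Novara) > $1.13 (Hale) > $0.60 (Stratus) > …
Novara holds slot 3 → pays next bid $1.13 × 720 clicks = $813.60.

Novara pays $813.60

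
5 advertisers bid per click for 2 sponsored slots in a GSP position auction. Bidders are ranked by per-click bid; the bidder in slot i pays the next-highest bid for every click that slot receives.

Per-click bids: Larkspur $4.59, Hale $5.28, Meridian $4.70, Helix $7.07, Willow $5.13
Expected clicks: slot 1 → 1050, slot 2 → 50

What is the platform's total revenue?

Per-click bids in order: $7.07 (Helix) > $5.28 (Hale) > $5.13 (Willow) > …
Slot 1: Helix pays $5.28 × 1050 = $5544.00
Slot 2: Hale pays $5.13 × 50 = $256.50
Total = $5800.50

Total revenue: $5800.50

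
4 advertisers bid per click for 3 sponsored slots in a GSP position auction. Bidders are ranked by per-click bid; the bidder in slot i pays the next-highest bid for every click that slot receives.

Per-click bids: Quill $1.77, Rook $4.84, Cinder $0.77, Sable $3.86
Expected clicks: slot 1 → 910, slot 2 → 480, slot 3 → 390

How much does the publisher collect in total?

Per-click bids in order: $4.84 (Rook) > $3.86 (Sable) > $1.77 (Quill) > $0.77 (Cinder)
Slot 1: Rook pays $3.86 × 910 = $3512.60
Slot 2: Sable pays $1.77 × 480 = $849.60
Slot 3: Quill pays $0.77 × 390 = $300.30
Total = $4662.50

Total revenue: $4662.50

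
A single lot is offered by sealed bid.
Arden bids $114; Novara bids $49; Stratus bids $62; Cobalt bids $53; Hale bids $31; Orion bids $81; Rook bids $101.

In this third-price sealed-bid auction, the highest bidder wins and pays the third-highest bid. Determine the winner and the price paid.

Arden pays $81

Bids in order: 114 (Arden) > 101 (Rook) > 81 (Orion) > 62 (Stratus) > 53 (Cobalt) > 49 (Novara) > …
Arden wins; payment is bid #3 in the ranking = $81.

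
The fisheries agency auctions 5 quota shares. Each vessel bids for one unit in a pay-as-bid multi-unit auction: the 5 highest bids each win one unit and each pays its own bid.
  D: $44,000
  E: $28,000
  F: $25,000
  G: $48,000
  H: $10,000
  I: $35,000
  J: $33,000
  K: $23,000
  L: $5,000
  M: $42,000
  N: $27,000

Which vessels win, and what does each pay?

G $48,000, D $44,000, M $42,000, I $35,000, J $33,000

Sorting: 48,000 (G), 44,000 (D), 42,000 (M), 35,000 (I), 33,000 (J), 28,000 (E), 27,000 (N), …
Top 5: G, D, M, I, J.
Each winner pays its own bid: G $48,000, D $44,000, M $42,000, I $35,000, J $33,000.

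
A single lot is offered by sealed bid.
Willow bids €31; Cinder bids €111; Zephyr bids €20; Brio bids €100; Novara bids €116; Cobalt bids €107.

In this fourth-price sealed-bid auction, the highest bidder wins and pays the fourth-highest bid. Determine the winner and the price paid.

Bids ranked: 116 (Novara) > 111 (Cinder) > 107 (Cobalt) > 100 (Brio) > 31 (Willow) > 20 (Zephyr)
Novara is highest; pays the fourth-highest bid, €100.

Novara pays €100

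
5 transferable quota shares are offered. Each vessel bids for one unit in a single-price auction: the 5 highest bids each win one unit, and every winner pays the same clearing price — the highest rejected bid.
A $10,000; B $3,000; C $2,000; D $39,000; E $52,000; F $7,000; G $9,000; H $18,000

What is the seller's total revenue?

Bids ranked high→low: 52,000 (E), 39,000 (D), 18,000 (H), 10,000 (A), 9,000 (G), 7,000 (F), 3,000 (B), …
Top 5: E, D, H, A, G.
Clearing price = highest rejected bid = $7,000.
Total revenue = 5 × $7,000 = $35,000.

Total revenue: $35,000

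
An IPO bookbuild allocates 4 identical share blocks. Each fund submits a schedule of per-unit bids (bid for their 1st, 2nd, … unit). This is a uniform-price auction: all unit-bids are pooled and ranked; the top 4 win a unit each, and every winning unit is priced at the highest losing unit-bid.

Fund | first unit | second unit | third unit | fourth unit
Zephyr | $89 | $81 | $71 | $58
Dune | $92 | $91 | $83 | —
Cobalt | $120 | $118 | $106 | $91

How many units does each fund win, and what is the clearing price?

Cobalt 3, Dune 1; clearing price $91

Pooled unit-bids ranked (top 4): 120 (Cobalt-1), 118 (Cobalt-2), 106 (Cobalt-3), 92 (Dune-1)
The (k+1)-th unit-bid is $91.
Allocation: Cobalt 3, Dune 1.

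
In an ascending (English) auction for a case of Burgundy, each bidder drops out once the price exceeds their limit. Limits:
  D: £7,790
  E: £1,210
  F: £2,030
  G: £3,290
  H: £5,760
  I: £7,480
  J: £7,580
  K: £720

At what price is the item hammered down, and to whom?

D wins at £7,580

Limits in order: 7,790 (D) > 7,580 (J) > 7,480 (I) > 5,760 (H) > 3,290 (G) > 2,030 (F) > …
Once the price passes £7,580, only D is left; the hammer falls at J's limit of £7,580.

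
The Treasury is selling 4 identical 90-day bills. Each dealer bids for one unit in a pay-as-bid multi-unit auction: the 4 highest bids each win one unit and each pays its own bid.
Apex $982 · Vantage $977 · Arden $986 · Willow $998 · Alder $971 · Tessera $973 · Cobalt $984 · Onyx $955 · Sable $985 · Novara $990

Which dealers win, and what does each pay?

Willow $998, Novara $990, Arden $986, Sable $985

Ordering the bids: 998 (Willow), 990 (Novara), 986 (Arden), 985 (Sable), 984 (Cobalt), 982 (Apex), …
Winners (4 units): Willow, Novara, Arden, Sable.
Each winner pays its own bid: Willow $998, Novara $990, Arden $986, Sable $985.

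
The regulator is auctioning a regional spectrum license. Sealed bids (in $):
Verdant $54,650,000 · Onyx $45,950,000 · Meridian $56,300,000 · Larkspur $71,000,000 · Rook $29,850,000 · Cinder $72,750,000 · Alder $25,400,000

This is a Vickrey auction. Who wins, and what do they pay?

Cinder pays $71,000,000

Sorting bids: 72,750,000 (Cinder) > 71,000,000 (Larkspur) > 56,300,000 (Meridian) > 54,650,000 (Verdant) > 45,950,000 (Onyx) > 29,850,000 (Rook) > …
Second-price: Cinder pays Larkspur's bid of $71,000,000.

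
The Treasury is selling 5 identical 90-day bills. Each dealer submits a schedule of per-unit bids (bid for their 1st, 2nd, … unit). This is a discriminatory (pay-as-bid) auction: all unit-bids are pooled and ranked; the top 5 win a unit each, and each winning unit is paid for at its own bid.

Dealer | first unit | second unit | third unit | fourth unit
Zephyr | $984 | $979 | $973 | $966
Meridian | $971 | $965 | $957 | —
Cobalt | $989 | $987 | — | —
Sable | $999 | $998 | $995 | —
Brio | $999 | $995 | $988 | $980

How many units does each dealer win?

Brio 2, Sable 3

Pooled unit-bids ranked (top 5): 999 (Sable-1), 999 (Brio-1), 998 (Sable-2), 995 (Sable-3), 995 (Brio-2)
Next rejected bid: $989 (not a price — pay-as-bid).
Allocation: Brio 2, Sable 3.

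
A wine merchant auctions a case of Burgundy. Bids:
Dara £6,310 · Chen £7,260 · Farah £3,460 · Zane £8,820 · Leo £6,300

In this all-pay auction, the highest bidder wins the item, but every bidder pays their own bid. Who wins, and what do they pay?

Bids ranked: 8,820 (Zane) > 7,260 (Chen) > 6,310 (Dara) > 6,300 (Leo) > 3,460 (Farah)
Zane wins with the top bid; all bids are sunk regardless.

Zane pays £8,820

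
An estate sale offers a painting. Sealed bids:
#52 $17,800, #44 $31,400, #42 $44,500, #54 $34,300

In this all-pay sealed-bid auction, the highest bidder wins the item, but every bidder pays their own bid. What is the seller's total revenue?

Total revenue: $128,000

Bids in order: 44,500 (#42) > 34,300 (#54) > 31,400 (#44) > 17,800 (#52)
#42 wins with the top bid; all bids are sunk regardless.
Every bidder forfeits their bid regardless of winning.
Revenue = 17,800 + 31,400 + 44,500 + 34,300 = $128,000.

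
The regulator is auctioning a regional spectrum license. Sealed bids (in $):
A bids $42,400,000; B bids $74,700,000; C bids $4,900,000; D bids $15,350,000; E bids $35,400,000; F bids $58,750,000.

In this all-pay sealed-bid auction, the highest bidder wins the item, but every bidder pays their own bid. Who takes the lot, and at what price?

B pays $74,700,000

Bids ranked: 74,700,000 (B) > 58,750,000 (F) > 42,400,000 (A) > 35,400,000 (E) > 15,350,000 (D) > 4,900,000 (C)
B wins with the top bid; all bids are sunk regardless.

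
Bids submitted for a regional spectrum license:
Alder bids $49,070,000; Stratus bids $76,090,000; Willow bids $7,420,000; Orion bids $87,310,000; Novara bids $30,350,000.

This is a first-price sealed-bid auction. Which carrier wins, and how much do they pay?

Sorting bids: 87,310,000 (Orion) > 76,090,000 (Stratus) > 49,070,000 (Alder) > 30,350,000 (Novara) > 7,420,000 (Willow)
Orion is highest → pays own bid, $87,310,000.

Orion pays $87,310,000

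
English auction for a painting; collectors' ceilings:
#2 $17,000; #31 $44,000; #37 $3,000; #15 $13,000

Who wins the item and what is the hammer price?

Ascending (English) auction: the price rises until one bidder remains; the winner pays the price at which the last rival dropped out.
Limits ranked: 44,000 (#31) > 17,000 (#2) > 13,000 (#15) > 3,000 (#37)
Once the price passes $17,000, only #31 is left; the hammer falls at #2's limit of $17,000.

#31 wins at $17,000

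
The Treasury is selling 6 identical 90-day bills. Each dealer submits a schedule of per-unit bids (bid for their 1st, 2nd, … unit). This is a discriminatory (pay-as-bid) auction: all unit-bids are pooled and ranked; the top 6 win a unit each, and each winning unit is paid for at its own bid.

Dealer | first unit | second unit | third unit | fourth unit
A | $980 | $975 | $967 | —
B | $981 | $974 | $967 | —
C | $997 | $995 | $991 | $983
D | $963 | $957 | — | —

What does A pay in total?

Merging the schedules and taking the best 6: 997 (C-1), 995 (C-2), 991 (C-3), 983 (C-4), 981 (B-1), 980 (A-1)
Next rejected bid: $975 (not a price — pay-as-bid).
A's winning unit-bids: 980 = $980.

A pays $980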